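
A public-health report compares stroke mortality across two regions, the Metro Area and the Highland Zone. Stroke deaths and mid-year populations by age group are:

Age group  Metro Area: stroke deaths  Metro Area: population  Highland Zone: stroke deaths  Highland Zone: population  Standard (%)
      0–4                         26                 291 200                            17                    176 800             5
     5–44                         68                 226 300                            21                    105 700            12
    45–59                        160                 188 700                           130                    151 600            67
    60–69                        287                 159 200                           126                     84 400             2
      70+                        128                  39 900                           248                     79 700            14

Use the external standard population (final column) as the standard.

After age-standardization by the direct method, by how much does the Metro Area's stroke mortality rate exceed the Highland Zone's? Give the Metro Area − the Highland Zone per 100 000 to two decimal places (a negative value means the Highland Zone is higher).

2.51

Age-specific rates per 100 000 for the Metro Area: 8.93, 30.05, 84.79, 180.28, 320.80.
For the Highland Zone: 9.62, 19.87, 85.75, 149.29, 311.17.
Standard weights: 0.05, 0.12, 0.67, 0.02, 0.14.
The Metro Area: 0.0500×8.93 + 0.1200×30.05 + 0.6700×84.79 + 0.0200×180.28 + 0.1400×320.80 = 109.3798 per 100 000.
The Highland Zone: 0.0500×9.62 + 0.1200×19.87 + 0.6700×85.75 + 0.0200×149.29 + 0.1400×311.17 = 106.8678 per 100 000.
Difference = 109.3798 − 106.8678 = 2.5120.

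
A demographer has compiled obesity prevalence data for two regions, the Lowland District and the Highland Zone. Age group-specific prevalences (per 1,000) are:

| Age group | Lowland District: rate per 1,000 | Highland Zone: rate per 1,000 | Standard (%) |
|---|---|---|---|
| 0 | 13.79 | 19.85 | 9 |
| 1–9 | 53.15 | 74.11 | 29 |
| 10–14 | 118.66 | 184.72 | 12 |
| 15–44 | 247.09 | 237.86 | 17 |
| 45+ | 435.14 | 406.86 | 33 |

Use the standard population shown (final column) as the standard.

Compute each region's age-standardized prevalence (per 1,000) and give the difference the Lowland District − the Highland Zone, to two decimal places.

Standard weights: 0.09, 0.29, 0.12, 0.17, 0.33.
The Lowland District: 0.0900×13.79 + 0.2900×53.15 + 0.1200×118.66 + 0.1700×247.09 + 0.3300×435.14 = 216.4953 per 1,000.
The Highland Zone: 0.0900×19.85 + 0.2900×74.11 + 0.1200×184.72 + 0.1700×237.86 + 0.3300×406.86 = 220.1448 per 1,000.
Difference = 216.4953 − 220.1448 = -3.6495.

-3.65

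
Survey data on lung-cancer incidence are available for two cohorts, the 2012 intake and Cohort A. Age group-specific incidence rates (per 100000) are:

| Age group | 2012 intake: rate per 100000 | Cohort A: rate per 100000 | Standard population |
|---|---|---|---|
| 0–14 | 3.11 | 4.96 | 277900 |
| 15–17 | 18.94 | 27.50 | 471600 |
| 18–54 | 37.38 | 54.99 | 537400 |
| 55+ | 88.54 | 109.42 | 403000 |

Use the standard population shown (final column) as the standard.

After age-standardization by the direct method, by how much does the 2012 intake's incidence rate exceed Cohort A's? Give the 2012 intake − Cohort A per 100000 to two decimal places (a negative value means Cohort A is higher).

-13.27

Standard total = 1689900; weights = 0.1644, 0.2791, 0.3180, 0.2385.
The 2012 intake: 0.1644×3.11 + 0.2791×18.94 + 0.3180×37.38 + 0.2385×88.54 = 38.7987 per 100000.
Cohort A: 0.1644×4.96 + 0.2791×27.50 + 0.3180×54.99 + 0.2385×109.42 = 52.0713 per 100000.
Difference = 38.7987 − 52.0713 = -13.2725.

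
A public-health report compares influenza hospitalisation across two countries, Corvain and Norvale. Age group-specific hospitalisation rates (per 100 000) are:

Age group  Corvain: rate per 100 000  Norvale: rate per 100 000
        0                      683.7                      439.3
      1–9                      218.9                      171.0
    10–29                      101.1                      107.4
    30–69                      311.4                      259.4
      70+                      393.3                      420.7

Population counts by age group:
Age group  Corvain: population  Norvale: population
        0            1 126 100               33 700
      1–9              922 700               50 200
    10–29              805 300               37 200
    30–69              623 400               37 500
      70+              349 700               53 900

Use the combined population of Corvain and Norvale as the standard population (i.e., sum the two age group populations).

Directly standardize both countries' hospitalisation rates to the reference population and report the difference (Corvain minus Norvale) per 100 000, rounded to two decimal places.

86.16

Combined standard total = 4 039 700; weights = 0.2871, 0.2408, 0.2086, 0.1636, 0.0999.
Corvain: 0.2871×683.7 + 0.2408×218.9 + 0.2086×101.1 + 0.1636×311.4 + 0.0999×393.3 = 360.3337 per 100 000.
Norvale: 0.2871×439.3 + 0.2408×171.0 + 0.2086×107.4 + 0.1636×259.4 + 0.0999×420.7 = 274.1744 per 100 000.
Difference = 360.3337 − 274.1744 = 86.1592.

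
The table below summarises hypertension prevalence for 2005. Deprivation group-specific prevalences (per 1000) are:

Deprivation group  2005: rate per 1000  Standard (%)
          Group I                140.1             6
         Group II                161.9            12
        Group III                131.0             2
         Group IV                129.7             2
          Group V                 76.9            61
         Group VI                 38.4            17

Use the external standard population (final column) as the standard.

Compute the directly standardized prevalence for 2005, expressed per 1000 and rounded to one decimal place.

86.5

Standard weights: 0.06, 0.12, 0.02, 0.02, 0.61, 0.17.
Standardized rate: 0.0600×140.1 + 0.1200×161.9 + 0.0200×131.0 + 0.0200×129.7 + 0.6100×76.9 + 0.1700×38.4 = 86.4850 per 1000.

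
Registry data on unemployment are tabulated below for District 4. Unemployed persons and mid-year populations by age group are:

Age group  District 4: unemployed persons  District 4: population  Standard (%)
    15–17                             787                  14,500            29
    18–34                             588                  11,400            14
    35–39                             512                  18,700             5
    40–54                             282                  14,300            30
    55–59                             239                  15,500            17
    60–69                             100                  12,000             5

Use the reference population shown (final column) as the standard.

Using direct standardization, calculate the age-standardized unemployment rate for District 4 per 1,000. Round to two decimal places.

33.28

Age-specific rates per 1,000 for District 4: 54.276, 51.579, 27.380, 19.720, 15.419, 8.333.
Standard weights: 0.29, 0.14, 0.05, 0.30, 0.17, 0.05.
Standardized rate: 0.2900×54.276 + 0.1400×51.579 + 0.0500×27.380 + 0.3000×19.720 + 0.1700×15.419 + 0.0500×8.333 = 33.2841 per 1,000.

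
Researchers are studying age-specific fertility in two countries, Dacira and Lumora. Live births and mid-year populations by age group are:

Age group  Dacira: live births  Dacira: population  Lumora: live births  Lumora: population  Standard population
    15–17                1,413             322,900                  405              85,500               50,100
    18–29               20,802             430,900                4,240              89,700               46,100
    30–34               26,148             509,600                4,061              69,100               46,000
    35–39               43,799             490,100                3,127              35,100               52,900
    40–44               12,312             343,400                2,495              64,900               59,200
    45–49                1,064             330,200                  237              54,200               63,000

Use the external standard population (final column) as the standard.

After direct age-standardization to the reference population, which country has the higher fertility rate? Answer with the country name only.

Age-specific rates per 1,000 for Dacira: 4.376, 48.276, 51.311, 89.367, 35.853, 3.222.
For Lumora: 4.737, 47.269, 58.770, 89.088, 38.444, 4.373.
Standard total = 317,300; weights = 0.1579, 0.1453, 0.1450, 0.1667, 0.1866, 0.1986.
Dacira: 0.1579×4.376 + 0.1453×48.276 + 0.1450×51.311 + 0.1667×89.367 + 0.1866×35.853 + 0.1986×3.222 = 37.3719 per 1,000.
Lumora: 0.1579×4.737 + 0.1453×47.269 + 0.1450×58.770 + 0.1667×89.088 + 0.1866×38.444 + 0.1986×4.373 = 39.0291 per 1,000.
The crude rates (43.48 vs 36.55) would put Dacira higher, but that reflects its age composition; once standardized to a common age structure, Lumora has the higher underlying rate.

Lumora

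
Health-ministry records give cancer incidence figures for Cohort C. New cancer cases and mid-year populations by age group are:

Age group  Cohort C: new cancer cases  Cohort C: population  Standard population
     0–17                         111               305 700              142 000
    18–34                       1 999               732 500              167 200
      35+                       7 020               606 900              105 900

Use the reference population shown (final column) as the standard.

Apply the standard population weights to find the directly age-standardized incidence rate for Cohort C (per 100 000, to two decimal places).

Age-specific rates per 100 000 for Cohort C: 36.31, 272.90, 1156.70.
Standard total = 415 100; weights = 0.3421, 0.4028, 0.2551.
Standardized rate: 0.3421×36.31 + 0.4028×272.90 + 0.2551×1156.70 = 417.4401 per 100 000.

417.44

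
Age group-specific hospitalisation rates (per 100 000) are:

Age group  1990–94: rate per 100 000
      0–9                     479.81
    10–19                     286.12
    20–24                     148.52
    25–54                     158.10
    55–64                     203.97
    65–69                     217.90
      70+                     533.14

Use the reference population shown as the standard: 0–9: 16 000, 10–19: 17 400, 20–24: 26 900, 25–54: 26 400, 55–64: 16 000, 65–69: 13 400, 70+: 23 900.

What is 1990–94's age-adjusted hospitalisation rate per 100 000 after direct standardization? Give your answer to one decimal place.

Standard total = 140 000; weights = 0.1143, 0.1243, 0.1921, 0.1886, 0.1143, 0.0957, 0.1707.
Standardized rate: 0.1143×479.81 + 0.1243×286.12 + 0.1921×148.52 + 0.1886×158.10 + 0.1143×203.97 + 0.0957×217.90 + 0.1707×533.14 = 283.9279 per 100 000.

283.9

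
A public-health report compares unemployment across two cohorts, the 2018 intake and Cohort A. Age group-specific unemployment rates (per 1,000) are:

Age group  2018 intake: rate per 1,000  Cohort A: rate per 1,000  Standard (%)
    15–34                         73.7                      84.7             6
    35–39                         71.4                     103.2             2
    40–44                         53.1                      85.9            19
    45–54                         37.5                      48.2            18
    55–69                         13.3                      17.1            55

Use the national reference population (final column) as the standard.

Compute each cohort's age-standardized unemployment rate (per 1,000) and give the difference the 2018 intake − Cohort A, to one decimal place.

Standard weights: 0.06, 0.02, 0.19, 0.18, 0.55.
The 2018 intake: 0.0600×73.7 + 0.0200×71.4 + 0.1900×53.1 + 0.1800×37.5 + 0.5500×13.3 = 30.0040 per 1,000.
Cohort A: 0.0600×84.7 + 0.0200×103.2 + 0.1900×85.9 + 0.1800×48.2 + 0.5500×17.1 = 41.5480 per 1,000.
Difference = 30.0040 − 41.5480 = -11.5440.

-11.5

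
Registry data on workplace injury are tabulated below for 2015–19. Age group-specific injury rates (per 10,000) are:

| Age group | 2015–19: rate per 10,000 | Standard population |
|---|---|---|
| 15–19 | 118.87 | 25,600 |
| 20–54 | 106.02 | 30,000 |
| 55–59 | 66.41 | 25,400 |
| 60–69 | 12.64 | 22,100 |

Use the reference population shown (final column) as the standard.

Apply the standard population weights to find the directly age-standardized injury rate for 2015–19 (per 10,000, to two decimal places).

79.44

Standard total = 103,100; weights = 0.2483, 0.2910, 0.2464, 0.2144.
Standardized rate: 0.2483×118.87 + 0.2910×106.02 + 0.2464×66.41 + 0.2144×12.64 = 79.4358 per 10,000.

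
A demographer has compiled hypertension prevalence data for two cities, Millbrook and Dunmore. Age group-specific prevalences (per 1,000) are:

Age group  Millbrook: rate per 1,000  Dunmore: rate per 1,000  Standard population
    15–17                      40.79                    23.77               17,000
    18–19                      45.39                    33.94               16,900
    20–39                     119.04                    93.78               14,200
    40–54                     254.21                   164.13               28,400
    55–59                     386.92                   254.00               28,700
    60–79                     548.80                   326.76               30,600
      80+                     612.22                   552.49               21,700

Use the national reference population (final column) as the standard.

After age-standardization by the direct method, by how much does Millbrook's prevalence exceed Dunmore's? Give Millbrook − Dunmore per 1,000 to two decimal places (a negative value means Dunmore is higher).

97.18

Standard total = 157,500; weights = 0.1079, 0.1073, 0.0902, 0.1803, 0.1822, 0.1943, 0.1378.
Millbrook: 0.1079×40.79 + 0.1073×45.39 + 0.0902×119.04 + 0.1803×254.21 + 0.1822×386.92 + 0.1943×548.80 + 0.1378×612.22 = 327.3239 per 1,000.
Dunmore: 0.1079×23.77 + 0.1073×33.94 + 0.0902×93.78 + 0.1803×164.13 + 0.1822×254.00 + 0.1943×326.76 + 0.1378×552.49 = 230.1481 per 1,000.
Difference = 327.3239 − 230.1481 = 97.1757.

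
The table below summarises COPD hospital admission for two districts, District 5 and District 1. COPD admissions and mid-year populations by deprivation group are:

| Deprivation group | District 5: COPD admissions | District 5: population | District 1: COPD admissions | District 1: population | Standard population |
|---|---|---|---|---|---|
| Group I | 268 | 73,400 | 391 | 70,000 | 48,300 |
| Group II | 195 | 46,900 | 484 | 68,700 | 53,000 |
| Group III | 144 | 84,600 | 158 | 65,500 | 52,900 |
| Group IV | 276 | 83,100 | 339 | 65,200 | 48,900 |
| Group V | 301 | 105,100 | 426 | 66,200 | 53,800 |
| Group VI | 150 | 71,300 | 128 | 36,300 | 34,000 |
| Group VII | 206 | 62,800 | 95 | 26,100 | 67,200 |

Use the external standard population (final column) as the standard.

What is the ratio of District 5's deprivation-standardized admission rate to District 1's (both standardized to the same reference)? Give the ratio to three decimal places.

0.631

Deprivation-specific rates per 10,000 for District 5: 36.51, 41.58, 17.02, 33.21, 28.64, 21.04, 32.80.
For District 1: 55.86, 70.45, 24.12, 51.99, 64.35, 35.26, 36.40.
Standard total = 358,100; weights = 0.1349, 0.1480, 0.1477, 0.1366, 0.1502, 0.0949, 0.1877.
District 5: 0.1349×36.51 + 0.1480×41.58 + 0.1477×17.02 + 0.1366×33.21 + 0.1502×28.64 + 0.0949×21.04 + 0.1877×32.80 = 30.5840 per 10,000.
District 1: 0.1349×55.86 + 0.1480×70.45 + 0.1477×24.12 + 0.1366×51.99 + 0.1502×64.35 + 0.0949×35.26 + 0.1877×36.40 = 48.4706 per 10,000.
Ratio = 30.5840 ÷ 48.4706 = 0.63098.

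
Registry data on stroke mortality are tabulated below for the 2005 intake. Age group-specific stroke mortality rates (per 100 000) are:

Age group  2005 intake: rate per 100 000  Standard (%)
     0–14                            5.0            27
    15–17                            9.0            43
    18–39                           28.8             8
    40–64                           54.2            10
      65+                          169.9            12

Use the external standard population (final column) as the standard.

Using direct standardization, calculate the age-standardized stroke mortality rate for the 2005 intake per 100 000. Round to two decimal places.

Standard weights: 0.27, 0.43, 0.08, 0.10, 0.12.
Standardized rate: 0.2700×5.0 + 0.4300×9.0 + 0.0800×28.8 + 0.1000×54.2 + 0.1200×169.9 = 33.3320 per 100 000.

33.33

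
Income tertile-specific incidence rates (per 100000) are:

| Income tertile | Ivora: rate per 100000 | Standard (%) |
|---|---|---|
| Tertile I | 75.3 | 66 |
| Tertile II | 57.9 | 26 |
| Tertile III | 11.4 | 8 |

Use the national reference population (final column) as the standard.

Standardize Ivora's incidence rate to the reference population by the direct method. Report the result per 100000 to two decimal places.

Standard weights: 0.66, 0.26, 0.08.
Standardized rate: 0.6600×75.3 + 0.2600×57.9 + 0.0800×11.4 = 65.6640 per 100000.

65.66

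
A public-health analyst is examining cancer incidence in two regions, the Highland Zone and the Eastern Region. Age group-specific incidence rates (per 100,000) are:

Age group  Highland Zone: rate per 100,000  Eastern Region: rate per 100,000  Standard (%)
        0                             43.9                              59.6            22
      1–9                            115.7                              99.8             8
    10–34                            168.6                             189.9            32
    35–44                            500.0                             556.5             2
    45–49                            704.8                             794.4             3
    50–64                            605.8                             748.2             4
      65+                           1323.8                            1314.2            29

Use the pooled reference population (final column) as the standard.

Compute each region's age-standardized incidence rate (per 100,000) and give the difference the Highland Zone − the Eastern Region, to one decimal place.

-15.7

Standard weights: 0.22, 0.08, 0.32, 0.02, 0.03, 0.04, 0.29.
The Highland Zone: 0.2200×43.9 + 0.0800×115.7 + 0.3200×168.6 + 0.0200×500.0 + 0.0300×704.8 + 0.0400×605.8 + 0.2900×1323.8 = 512.1440 per 100,000.
The Eastern Region: 0.2200×59.6 + 0.0800×99.8 + 0.3200×189.9 + 0.0200×556.5 + 0.0300×794.4 + 0.0400×748.2 + 0.2900×1314.2 = 527.8720 per 100,000.
Difference = 512.1440 − 527.8720 = -15.7280.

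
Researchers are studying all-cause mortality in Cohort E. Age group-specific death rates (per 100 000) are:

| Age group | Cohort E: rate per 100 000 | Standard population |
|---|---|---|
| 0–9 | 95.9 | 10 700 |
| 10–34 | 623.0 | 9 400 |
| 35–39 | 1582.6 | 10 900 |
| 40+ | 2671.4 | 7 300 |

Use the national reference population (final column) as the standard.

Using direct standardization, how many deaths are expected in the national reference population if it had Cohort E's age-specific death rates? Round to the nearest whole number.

Expected deaths = Σ (standard pop × age-specific rate ÷ 100 000)
= 10 700×95.9/100 000 + 9 400×623.0/100 000 + 10 900×1582.6/100 000 + 7 300×2671.4/100 000
= 10.26 + 58.56 + 172.50 + 195.01 = 436.34.

436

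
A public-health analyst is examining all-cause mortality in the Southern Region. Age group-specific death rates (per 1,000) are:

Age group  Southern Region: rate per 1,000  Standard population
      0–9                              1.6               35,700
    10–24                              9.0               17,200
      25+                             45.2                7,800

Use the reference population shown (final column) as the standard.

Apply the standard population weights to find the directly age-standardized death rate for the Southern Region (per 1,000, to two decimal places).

Standard total = 60,700; weights = 0.5881, 0.2834, 0.1285.
Standardized rate: 0.5881×1.6 + 0.2834×9.0 + 0.1285×45.2 = 9.2995 per 1,000.

9.30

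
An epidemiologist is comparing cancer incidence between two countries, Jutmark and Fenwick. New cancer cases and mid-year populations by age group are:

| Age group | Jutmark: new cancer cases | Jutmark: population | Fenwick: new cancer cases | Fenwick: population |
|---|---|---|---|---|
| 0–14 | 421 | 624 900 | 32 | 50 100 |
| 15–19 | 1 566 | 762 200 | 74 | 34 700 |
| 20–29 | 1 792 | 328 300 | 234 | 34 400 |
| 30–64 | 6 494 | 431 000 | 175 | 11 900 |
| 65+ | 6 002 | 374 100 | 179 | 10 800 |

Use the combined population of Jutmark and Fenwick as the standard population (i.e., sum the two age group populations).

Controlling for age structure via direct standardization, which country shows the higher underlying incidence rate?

Age-specific rates per 100 000 for Jutmark: 67.37, 205.46, 545.84, 1506.73, 1604.38.
For Fenwick: 63.87, 213.26, 680.23, 1470.59, 1657.41.
Combined standard total = 2 662 400; weights = 0.2535, 0.2993, 0.1362, 0.1664, 0.1446.
Jutmark: 0.2535×67.37 + 0.2993×205.46 + 0.1362×545.84 + 0.1664×1506.73 + 0.1446×1604.38 = 635.5315 per 100 000.
Fenwick: 0.2535×63.87 + 0.2993×213.26 + 0.1362×680.23 + 0.1664×1470.59 + 0.1446×1657.41 = 656.9403 per 100 000.
The crude rates (645.71 vs 489.08) would put Jutmark higher, but that reflects its age composition; once standardized to a common age structure, Fenwick has the higher underlying rate.

Fenwick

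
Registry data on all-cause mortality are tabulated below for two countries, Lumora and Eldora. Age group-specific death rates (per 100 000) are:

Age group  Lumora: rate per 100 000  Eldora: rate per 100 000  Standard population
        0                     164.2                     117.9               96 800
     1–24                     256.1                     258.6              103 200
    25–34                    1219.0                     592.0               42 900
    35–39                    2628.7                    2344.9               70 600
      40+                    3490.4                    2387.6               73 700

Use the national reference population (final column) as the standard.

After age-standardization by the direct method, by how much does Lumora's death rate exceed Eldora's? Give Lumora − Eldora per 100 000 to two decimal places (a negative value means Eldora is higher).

342.03

Standard total = 387 200; weights = 0.2500, 0.2665, 0.1108, 0.1823, 0.1903.
Lumora: 0.2500×164.2 + 0.2665×256.1 + 0.1108×1219.0 + 0.1823×2628.7 + 0.1903×3490.4 = 1388.0369 per 100 000.
Eldora: 0.2500×117.9 + 0.2665×258.6 + 0.1108×592.0 + 0.1823×2344.9 + 0.1903×2387.6 = 1046.0049 per 100 000.
Difference = 1388.0369 − 1046.0049 = 342.0320.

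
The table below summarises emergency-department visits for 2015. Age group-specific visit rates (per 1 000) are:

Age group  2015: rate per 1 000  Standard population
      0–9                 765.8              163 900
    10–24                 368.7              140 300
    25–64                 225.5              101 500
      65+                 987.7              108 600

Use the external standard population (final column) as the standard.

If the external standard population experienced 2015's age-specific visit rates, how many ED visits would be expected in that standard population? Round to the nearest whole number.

307396

Expected ED visits = Σ (standard pop × age-specific rate ÷ 1 000)
= 163 900×765.8/1 000 + 140 300×368.7/1 000 + 101 500×225.5/1 000 + 108 600×987.7/1 000
= 125514.62 + 51728.61 + 22888.25 + 107264.22 = 307395.70.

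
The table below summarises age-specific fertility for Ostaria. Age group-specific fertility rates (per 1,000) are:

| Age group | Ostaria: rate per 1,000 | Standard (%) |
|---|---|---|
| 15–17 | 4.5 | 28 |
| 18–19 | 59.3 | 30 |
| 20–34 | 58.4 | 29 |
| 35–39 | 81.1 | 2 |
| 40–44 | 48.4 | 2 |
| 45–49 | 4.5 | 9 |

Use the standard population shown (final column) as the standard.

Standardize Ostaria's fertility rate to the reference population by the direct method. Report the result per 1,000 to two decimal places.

Standard weights: 0.28, 0.30, 0.29, 0.02, 0.02, 0.09.
Standardized rate: 0.2800×4.5 + 0.3000×59.3 + 0.2900×58.4 + 0.0200×81.1 + 0.0200×48.4 + 0.0900×4.5 = 38.9810 per 1,000.

38.98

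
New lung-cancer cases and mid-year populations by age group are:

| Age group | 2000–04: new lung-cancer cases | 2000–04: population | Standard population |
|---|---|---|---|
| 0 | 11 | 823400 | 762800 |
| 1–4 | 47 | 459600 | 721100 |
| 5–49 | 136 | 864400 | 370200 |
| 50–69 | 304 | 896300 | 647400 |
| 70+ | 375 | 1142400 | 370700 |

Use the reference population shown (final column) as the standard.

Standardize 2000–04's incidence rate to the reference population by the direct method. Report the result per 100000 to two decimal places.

16.83

Age-specific rates per 100000 for 2000–04: 1.34, 10.23, 15.73, 33.92, 32.83.
Standard total = 2872200; weights = 0.2656, 0.2511, 0.1289, 0.2254, 0.1291.
Standardized rate: 0.2656×1.34 + 0.2511×10.23 + 0.1289×15.73 + 0.2254×33.92 + 0.1291×32.83 = 16.8318 per 100000.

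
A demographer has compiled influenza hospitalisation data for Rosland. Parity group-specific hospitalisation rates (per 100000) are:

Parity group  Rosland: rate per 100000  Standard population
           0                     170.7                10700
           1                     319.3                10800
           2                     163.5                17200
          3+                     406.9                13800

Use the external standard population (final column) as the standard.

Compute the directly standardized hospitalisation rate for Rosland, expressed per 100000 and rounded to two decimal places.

Standard total = 52500; weights = 0.2038, 0.2057, 0.3276, 0.2629.
Standardized rate: 0.2038×170.7 + 0.2057×319.3 + 0.3276×163.5 + 0.2629×406.9 = 260.9971 per 100000.

261.00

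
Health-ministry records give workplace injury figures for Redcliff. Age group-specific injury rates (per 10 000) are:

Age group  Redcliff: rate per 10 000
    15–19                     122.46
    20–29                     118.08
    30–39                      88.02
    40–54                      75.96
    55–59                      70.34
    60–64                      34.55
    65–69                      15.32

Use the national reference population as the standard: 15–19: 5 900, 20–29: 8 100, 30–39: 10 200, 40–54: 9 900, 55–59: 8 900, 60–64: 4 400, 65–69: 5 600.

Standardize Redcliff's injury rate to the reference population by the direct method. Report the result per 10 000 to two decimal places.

79.11

Standard total = 53 000; weights = 0.1113, 0.1528, 0.1925, 0.1868, 0.1679, 0.0830, 0.1057.
Standardized rate: 0.1113×122.46 + 0.1528×118.08 + 0.1925×88.02 + 0.1868×75.96 + 0.1679×70.34 + 0.0830×34.55 + 0.1057×15.32 = 79.1058 per 10 000.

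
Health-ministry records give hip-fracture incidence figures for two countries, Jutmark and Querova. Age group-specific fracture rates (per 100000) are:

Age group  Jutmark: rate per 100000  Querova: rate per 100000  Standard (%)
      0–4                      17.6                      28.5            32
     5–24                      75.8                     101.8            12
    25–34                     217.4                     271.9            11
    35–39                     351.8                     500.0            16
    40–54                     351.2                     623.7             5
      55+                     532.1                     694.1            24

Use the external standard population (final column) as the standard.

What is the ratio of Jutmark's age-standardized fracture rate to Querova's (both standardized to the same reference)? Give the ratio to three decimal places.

0.730

Standard weights: 0.32, 0.12, 0.11, 0.16, 0.05, 0.24.
Jutmark: 0.3200×17.6 + 0.1200×75.8 + 0.1100×217.4 + 0.1600×351.8 + 0.0500×351.2 + 0.2400×532.1 = 240.1940 per 100000.
Querova: 0.3200×28.5 + 0.1200×101.8 + 0.1100×271.9 + 0.1600×500.0 + 0.0500×623.7 + 0.2400×694.1 = 329.0140 per 100000.
Ratio = 240.1940 ÷ 329.0140 = 0.73004.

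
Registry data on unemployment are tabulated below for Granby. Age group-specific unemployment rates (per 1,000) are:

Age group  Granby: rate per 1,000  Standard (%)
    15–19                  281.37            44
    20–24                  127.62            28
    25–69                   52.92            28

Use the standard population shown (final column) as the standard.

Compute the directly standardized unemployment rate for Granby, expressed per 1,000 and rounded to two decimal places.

174.35

Standard weights: 0.44, 0.28, 0.28.
Standardized rate: 0.4400×281.37 + 0.2800×127.62 + 0.2800×52.92 = 174.3540 per 1,000.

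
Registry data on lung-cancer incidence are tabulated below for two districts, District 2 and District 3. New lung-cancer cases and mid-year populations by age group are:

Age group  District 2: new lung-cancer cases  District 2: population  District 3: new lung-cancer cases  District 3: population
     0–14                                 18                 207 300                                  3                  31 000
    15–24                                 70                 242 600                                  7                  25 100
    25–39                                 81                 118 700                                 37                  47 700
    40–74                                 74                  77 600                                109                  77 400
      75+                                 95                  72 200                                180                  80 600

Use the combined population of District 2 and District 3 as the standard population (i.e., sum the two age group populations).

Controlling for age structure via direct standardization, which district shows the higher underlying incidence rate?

District 3

Age-specific rates per 100 000 for District 2: 8.68, 28.85, 68.24, 95.36, 131.58.
For District 3: 9.68, 27.89, 77.57, 140.83, 223.33.
Combined standard total = 980 200; weights = 0.2431, 0.2731, 0.1698, 0.1581, 0.1559.
District 2: 0.2431×8.68 + 0.2731×28.85 + 0.1698×68.24 + 0.1581×95.36 + 0.1559×131.58 = 57.1665 per 100 000.
District 3: 0.2431×9.68 + 0.2731×27.89 + 0.1698×77.57 + 0.1581×140.83 + 0.1559×223.33 = 80.2198 per 100 000.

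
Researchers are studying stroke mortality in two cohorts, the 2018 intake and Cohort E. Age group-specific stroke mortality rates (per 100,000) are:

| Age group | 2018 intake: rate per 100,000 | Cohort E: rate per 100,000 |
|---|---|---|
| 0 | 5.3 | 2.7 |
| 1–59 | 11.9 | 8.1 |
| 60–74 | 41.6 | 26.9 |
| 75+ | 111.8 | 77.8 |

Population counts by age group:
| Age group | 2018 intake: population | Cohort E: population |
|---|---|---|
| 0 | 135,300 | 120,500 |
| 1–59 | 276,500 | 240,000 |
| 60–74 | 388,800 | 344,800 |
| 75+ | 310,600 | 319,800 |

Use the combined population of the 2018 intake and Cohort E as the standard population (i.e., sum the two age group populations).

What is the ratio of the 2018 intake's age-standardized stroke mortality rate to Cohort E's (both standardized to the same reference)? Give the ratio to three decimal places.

Combined standard total = 2,136,300; weights = 0.1197, 0.2418, 0.3434, 0.2951.
The 2018 intake: 0.1197×5.3 + 0.2418×11.9 + 0.3434×41.6 + 0.2951×111.8 = 50.7881 per 100,000.
Cohort E: 0.1197×2.7 + 0.2418×8.1 + 0.3434×26.9 + 0.2951×77.8 = 34.4770 per 100,000.
Ratio = 50.7881 ÷ 34.4770 = 1.47310.

1.473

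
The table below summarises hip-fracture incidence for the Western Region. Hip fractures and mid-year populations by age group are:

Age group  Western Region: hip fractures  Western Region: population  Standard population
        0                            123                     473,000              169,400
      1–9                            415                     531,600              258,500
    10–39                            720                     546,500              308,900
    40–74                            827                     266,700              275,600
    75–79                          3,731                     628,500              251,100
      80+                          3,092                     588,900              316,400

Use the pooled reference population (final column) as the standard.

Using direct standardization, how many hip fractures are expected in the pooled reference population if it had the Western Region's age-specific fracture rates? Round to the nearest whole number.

Age-specific rates per 100,000 for the Western Region: 26.00, 78.07, 131.75, 310.09, 593.64, 525.05.
Expected hip fractures = Σ (standard pop × age-specific rate ÷ 100,000)
= 169,400×26.00/100,000 + 258,500×78.07/100,000 + 308,900×131.75/100,000 + 275,600×310.09/100,000 + 251,100×593.64/100,000 + 316,400×525.05/100,000
= 44.05 + 201.80 + 406.97 + 854.60 + 1490.62 + 1661.25 = 4659.28.

4659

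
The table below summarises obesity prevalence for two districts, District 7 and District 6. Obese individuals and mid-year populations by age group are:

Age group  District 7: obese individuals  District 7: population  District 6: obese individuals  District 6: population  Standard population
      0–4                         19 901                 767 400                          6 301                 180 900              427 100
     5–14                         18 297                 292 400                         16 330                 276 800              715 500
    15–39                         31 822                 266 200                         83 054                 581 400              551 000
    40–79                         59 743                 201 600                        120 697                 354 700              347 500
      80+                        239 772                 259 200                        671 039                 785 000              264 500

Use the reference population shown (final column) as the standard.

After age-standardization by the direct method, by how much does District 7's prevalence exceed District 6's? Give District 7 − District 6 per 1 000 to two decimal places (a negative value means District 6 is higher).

-4.67

Age-specific rates per 1 000 for District 7: 25.933, 62.575, 119.542, 296.344, 925.046.
For District 6: 34.831, 58.996, 142.852, 340.279, 854.827.
Standard total = 2 305 600; weights = 0.1852, 0.3103, 0.2390, 0.1507, 0.1147.
District 7: 0.1852×25.933 + 0.3103×62.575 + 0.2390×119.542 + 0.1507×296.344 + 0.1147×925.046 = 203.5784 per 1 000.
District 6: 0.1852×34.831 + 0.3103×58.996 + 0.2390×142.852 + 0.1507×340.279 + 0.1147×854.827 = 208.2529 per 1 000.
Difference = 203.5784 − 208.2529 = -4.6745.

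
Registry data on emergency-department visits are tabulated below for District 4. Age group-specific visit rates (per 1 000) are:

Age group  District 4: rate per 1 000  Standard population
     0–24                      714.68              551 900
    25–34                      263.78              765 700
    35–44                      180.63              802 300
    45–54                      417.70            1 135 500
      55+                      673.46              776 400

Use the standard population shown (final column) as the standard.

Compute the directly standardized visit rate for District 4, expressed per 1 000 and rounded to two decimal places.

Standard total = 4 031 800; weights = 0.1369, 0.1899, 0.1990, 0.2816, 0.1926.
Standardized rate: 0.1369×714.68 + 0.1899×263.78 + 0.1990×180.63 + 0.2816×417.70 + 0.1926×673.46 = 431.1971 per 1 000.

431.20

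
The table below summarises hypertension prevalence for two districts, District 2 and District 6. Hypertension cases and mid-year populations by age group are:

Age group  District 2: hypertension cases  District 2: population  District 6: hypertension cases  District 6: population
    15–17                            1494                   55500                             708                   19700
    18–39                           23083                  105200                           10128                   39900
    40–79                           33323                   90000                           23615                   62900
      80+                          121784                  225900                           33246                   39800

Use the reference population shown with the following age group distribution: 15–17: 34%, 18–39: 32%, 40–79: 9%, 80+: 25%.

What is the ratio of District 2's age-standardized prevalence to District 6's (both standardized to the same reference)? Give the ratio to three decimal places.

Age-specific rates per 1000 for District 2: 26.919, 219.420, 370.256, 539.106.
For District 6: 35.939, 253.835, 375.437, 835.327.
Standard weights: 0.34, 0.32, 0.09, 0.25.
District 2: 0.3400×26.919 + 0.3200×219.420 + 0.0900×370.256 + 0.2500×539.106 = 247.4663 per 1000.
District 6: 0.3400×35.939 + 0.3200×253.835 + 0.0900×375.437 + 0.2500×835.327 = 336.0674 per 1000.
Ratio = 247.4663 ÷ 336.0674 = 0.73636.

0.736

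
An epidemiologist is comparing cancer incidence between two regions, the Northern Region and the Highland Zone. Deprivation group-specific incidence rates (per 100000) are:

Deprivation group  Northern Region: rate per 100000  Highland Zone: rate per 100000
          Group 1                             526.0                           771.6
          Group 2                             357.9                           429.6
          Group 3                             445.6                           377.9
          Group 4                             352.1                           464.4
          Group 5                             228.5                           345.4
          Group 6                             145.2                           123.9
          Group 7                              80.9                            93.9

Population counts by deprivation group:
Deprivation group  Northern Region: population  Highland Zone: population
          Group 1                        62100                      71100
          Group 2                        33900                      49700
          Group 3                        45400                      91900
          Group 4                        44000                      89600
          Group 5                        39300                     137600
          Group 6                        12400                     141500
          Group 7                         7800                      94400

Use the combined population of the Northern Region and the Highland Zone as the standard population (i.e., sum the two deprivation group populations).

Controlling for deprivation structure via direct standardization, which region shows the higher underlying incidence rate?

Combined standard total = 920700; weights = 0.1447, 0.0908, 0.1491, 0.1451, 0.1921, 0.1672, 0.1110.
The Northern Region: 0.1447×526.0 + 0.0908×357.9 + 0.1491×445.6 + 0.1451×352.1 + 0.1921×228.5 + 0.1672×145.2 + 0.1110×80.9 = 303.2920 per 100000.
The Highland Zone: 0.1447×771.6 + 0.0908×429.6 + 0.1491×377.9 + 0.1451×464.4 + 0.1921×345.4 + 0.1672×123.9 + 0.1110×93.9 = 371.8771 per 100000.
The crude rates (375.38 vs 335.12) would put the Northern Region higher, but that reflects its deprivation composition; once standardized to a common deprivation structure, the Highland Zone has the higher underlying rate.

Highland Zone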